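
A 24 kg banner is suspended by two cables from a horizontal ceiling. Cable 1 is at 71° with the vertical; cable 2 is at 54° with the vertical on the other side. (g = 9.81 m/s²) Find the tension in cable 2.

T_2 ≈ 272 N

Angles from the horizontal: cable 1 is 90° − 71° = 19°, cable 2 is 90° − 54° = 36°.
Weight W = 24 × 9.81 = 235.4 N acts straight down.
Horizontal: T_1 cos 19° = T_2 cos 36°  →  T_1 = 0.8556 T_2.
Vertical: T_1 sin 19° + T_2 sin 36° = 235.4.
Substituting the horizontal relation into the vertical equation gives 0.8664 T_2 = 235.4, so T_2 = 271.8 N.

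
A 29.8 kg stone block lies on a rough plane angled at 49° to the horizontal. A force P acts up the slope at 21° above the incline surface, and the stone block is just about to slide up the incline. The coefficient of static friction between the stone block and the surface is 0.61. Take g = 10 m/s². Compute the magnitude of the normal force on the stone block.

On the verge of sliding up the incline, friction equals μN and acts down the slope.
Perpendicular: N + P sin 21° = W cos 49° = 195.5 N.
Along incline: P cos 21° = W sin 49° + μN  with W sin 49° = 224.9 N.
Solving the pair for P and N: P = 298.7 N, N = 88.46 N (and f = μN = 53.96 N).

N ≈ 88.5 N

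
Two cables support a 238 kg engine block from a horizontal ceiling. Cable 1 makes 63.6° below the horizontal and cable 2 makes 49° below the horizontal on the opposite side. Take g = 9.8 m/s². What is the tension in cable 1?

T_1 ≈ 1660 N

Weight W = 238 × 9.8 = 2332 N acts straight down.
Horizontal: T_1 cos 63.6° = T_2 cos 49°  →  T_2 = 0.6777 T_1.
Vertical: T_1 sin 63.6° + T_2 sin 49° = 2332.
Substituting the horizontal relation into the vertical equation gives 1.407 T_1 = 2332, so T_1 = 1657 N.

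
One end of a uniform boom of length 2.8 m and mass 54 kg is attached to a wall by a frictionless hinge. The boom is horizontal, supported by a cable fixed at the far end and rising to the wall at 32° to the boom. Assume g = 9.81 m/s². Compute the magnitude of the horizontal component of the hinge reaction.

H_x ≈ 424 N

Take torques about the hinge: T sin 32° · 2.8 = 54×9.81×1.4 = 741.64 N·m.
So T = 741.64 / (0.5299 × 2.8) = 499.83 N.
ΣF_x = 0: H_x = T cos 32° = 423.88 N.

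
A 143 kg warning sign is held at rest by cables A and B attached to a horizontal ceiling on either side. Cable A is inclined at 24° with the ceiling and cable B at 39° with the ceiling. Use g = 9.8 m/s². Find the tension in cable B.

T_B ≈ 1440 N

Weight W = 143 × 9.8 = 1401 N acts straight down.
Horizontal: T_A cos 24° = T_B cos 39°  →  T_A = 0.8507 T_B.
Vertical: T_A sin 24° + T_B sin 39° = 1401.
Substituting the horizontal relation into the vertical equation gives 0.9753 T_B = 1401, so T_B = 1437 N.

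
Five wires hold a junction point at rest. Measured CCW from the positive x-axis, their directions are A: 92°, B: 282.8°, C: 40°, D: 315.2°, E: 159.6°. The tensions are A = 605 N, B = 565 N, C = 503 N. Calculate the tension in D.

Resolve: ΣF_x = 605 cos 92° + 565 cos 282.8° + 503 cos 40° + T_D cos 315.2° + T_E cos 159.6° = 0.
        ΣF_y = 605 sin 92° + 565 sin 282.8° + 503 sin 40° + T_D sin 315.2° + T_E sin 159.6° = 0.
The known terms sum to (489.4, 377) N, so 0.7096 T_D − 0.9373 T_E = -489.4 and -0.7046 T_D + 0.3486 T_E = -377.
Solving simultaneously: T_D = 1268 N, T_E = 1482 N.

T_D ≈ 1270 N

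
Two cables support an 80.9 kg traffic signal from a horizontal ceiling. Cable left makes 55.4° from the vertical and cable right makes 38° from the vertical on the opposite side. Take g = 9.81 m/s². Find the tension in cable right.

T_right ≈ 654 N

Angles from the horizontal: cable left is 90° − 55.4° = 34.6°, cable right is 90° − 38° = 52°.
Weight W = 80.9 × 9.81 = 793.6 N acts straight down.
Horizontal: T_left cos 34.6° = T_right cos 52°  →  T_left = 0.7479 T_right.
Vertical: T_left sin 34.6° + T_right sin 52° = 793.6.
Substituting the horizontal relation into the vertical equation gives 1.213 T_right = 793.6, so T_right = 654.4 N.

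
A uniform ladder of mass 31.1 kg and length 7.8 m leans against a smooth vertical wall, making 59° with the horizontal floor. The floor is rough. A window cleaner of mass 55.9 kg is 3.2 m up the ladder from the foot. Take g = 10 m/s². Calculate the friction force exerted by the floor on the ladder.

Torques about the foot: N_wall · 7.8 sin 59° = 31.1×10×3.9 cos 59° + 55.9×10×3.2 cos 59° → N_wall = 231.23 N.
ΣF_x = 0: f_floor = N_wall = 231.23 N.

f ≈ 231 N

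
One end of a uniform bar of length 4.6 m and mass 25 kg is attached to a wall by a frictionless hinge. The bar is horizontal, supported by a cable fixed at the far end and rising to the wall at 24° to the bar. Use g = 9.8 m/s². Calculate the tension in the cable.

T ≈ 301 N

Take torques about the hinge: T sin 24° · 4.6 = 25×9.8×2.3 = 563.5 N·m.
So T = 563.5 / (0.4067 × 4.6) = 301.18 N.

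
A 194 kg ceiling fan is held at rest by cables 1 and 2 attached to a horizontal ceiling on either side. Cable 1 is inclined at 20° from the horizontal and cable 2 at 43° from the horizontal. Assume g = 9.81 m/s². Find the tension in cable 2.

Weight W = 194 × 9.81 = 1903 N acts straight down.
Horizontal: T_1 cos 20° = T_2 cos 43°  →  T_1 = 0.7783 T_2.
Vertical: T_1 sin 20° + T_2 sin 43° = 1903.
Substituting the horizontal relation into the vertical equation gives 0.9482 T_2 = 1903, so T_2 = 2007 N.

T_2 ≈ 2010 N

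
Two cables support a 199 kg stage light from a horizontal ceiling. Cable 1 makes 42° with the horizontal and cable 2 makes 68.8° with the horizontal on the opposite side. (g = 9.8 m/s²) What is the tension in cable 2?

Weight W = 199 × 9.8 = 1950 N acts straight down.
Horizontal: T_1 cos 42° = T_2 cos 68.8°  →  T_1 = 0.4866 T_2.
Vertical: T_1 sin 42° + T_2 sin 68.8° = 1950.
Substituting the horizontal relation into the vertical equation gives 1.258 T_2 = 1950, so T_2 = 1550 N.

T_2 ≈ 1550 N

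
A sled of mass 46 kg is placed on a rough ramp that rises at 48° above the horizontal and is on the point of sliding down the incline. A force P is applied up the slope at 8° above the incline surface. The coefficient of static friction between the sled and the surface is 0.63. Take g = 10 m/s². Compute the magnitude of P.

On the verge of sliding down the incline, friction equals μN and acts up the slope.
Perpendicular: N + P sin 8° = W cos 48° = 307.8 N.
Along incline: P cos 8° + μN = W sin 48° with W sin 48° = 341.8 N.
Solving the pair for P and N: P = 163.9 N, N = 285 N (and f = μN = 179.5 N).

P ≈ 164 N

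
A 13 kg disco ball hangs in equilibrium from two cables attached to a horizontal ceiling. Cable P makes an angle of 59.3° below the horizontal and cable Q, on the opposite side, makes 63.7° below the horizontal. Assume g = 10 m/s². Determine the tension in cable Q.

Weight W = 13 × 10 = 130 N acts straight down.
Horizontal: T_P cos 59.3° = T_Q cos 63.7°  →  T_P = 0.8678 T_Q.
Vertical: T_P sin 59.3° + T_Q sin 63.7° = 130.
Substituting the horizontal relation into the vertical equation gives 1.643 T_Q = 130, so T_Q = 79.14 N.

T_Q ≈ 79.1 N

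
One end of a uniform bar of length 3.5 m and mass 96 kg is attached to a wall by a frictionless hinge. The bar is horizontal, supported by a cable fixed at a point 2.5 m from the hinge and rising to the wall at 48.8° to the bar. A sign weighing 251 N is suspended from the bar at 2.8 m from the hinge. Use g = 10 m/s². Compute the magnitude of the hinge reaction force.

Take torques about the hinge: T sin 48.8° · 2.5 = 96×10×1.75 + 251×2.8 = 2382.8 N·m.
So T = 2382.8 / (0.7524 × 2.5) = 1266.7 N.
ΣF_x = 0: H_x = T cos 48.8° = 834.39 N.
ΣF_y = 0: H_y = (96×10 + 251) − T sin 48.8° = 1211 − 953.12 = 257.88 N.
|H| = √(H_x² + H_y²) = √((834.39)² + (257.88)²) = 873.34 N.

|H| ≈ 873 N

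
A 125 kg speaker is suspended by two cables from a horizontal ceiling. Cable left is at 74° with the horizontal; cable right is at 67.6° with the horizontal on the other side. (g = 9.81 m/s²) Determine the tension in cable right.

Weight W = 125 × 9.81 = 1226 N acts straight down.
Horizontal: T_left cos 74° = T_right cos 67.6°  →  T_left = 1.383 T_right.
Vertical: T_left sin 74° + T_right sin 67.6° = 1226.
Substituting the horizontal relation into the vertical equation gives 2.253 T_right = 1226, so T_right = 544.2 N.

T_right ≈ 544 N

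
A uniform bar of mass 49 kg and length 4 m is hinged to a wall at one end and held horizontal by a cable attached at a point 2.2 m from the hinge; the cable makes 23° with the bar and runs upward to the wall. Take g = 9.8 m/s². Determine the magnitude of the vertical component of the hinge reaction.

Take torques about the hinge: T sin 23° · 2.2 = 49×9.8×2 = 960.4 N·m.
So T = 960.4 / (0.3907 × 2.2) = 1117.3 N.
ΣF_y = 0: H_y = (49×9.8) − T sin 23° = 480.2 − 436.55 = 43.655 N.

|H_y| ≈ 43.7 N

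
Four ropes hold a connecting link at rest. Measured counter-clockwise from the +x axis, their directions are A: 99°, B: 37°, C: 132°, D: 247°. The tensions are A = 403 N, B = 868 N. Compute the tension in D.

T_D ≈ 1200 N

Resolve: ΣF_x = 403 cos 99° + 868 cos 37° + T_C cos 132° + T_D cos 247° = 0.
        ΣF_y = 403 sin 99° + 868 sin 37° + T_C sin 132° + T_D sin 247° = 0.
The known terms sum to (630.2, 920.4) N, so -0.6691 T_C − 0.3907 T_D = -630.2 and 0.7431 T_C − 0.9205 T_D = -920.4.
Solving simultaneously: T_C = 243.2 N, T_D = 1196 N.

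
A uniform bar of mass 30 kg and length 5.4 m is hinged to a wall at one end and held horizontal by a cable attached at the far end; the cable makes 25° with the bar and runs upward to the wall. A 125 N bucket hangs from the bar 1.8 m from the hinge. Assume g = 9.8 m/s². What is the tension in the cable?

Take torques about the hinge: T sin 25° · 5.4 = 30×9.8×2.7 + 125×1.8 = 1018.8 N·m.
So T = 1018.8 / (0.4226 × 5.4) = 446.42 N.

T ≈ 446 N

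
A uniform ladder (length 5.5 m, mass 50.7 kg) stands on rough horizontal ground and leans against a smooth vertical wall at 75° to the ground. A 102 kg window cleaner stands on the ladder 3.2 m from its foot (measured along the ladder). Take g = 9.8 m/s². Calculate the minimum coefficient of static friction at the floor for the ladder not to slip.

μ_min ≈ 0.149

ΣF_y = 0: N_floor = 50.7×9.8 + 102×9.8 = 1496.5 N.
Torques about the foot: N_wall · 5.5 sin 75° = 50.7×9.8×2.75 cos 75° + 102×9.8×3.2 cos 75° → N_wall = 222.4 N.
ΣF_x = 0: f_floor = N_wall = 222.4 N.
μ_min = f_floor / N_floor = 222.4 / 1496.5 = 0.1486.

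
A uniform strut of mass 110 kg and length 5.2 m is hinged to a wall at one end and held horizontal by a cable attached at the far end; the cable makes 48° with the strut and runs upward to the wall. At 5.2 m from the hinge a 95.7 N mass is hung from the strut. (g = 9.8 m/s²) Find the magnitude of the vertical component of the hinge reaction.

|H_y| ≈ 539 N

Take torques about the hinge: T sin 48° · 5.2 = 110×9.8×2.6 + 95.7×5.2 = 3300.4 N·m.
So T = 3300.4 / (0.7431 × 5.2) = 854.07 N.
ΣF_y = 0: H_y = (110×9.8 + 95.7) − T sin 48° = 1173.7 − 634.7 = 539 N.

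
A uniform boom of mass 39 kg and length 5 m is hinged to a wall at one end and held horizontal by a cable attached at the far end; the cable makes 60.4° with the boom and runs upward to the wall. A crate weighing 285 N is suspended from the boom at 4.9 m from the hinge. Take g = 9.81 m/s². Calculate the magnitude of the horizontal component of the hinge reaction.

H_x ≈ 267 N

Take torques about the hinge: T sin 60.4° · 5 = 39×9.81×2.5 + 285×4.9 = 2353 N·m.
So T = 2353 / (0.8695 × 5) = 541.23 N.
ΣF_x = 0: H_x = T cos 60.4° = 267.34 N.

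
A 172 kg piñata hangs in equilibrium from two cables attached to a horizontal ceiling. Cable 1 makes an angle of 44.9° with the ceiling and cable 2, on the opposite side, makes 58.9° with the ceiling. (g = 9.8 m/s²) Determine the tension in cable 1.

Weight W = 172 × 9.8 = 1686 N acts straight down.
Horizontal: T_1 cos 44.9° = T_2 cos 58.9°  →  T_2 = 1.371 T_1.
Vertical: T_1 sin 44.9° + T_2 sin 58.9° = 1686.
Substituting the horizontal relation into the vertical equation gives 1.88 T_1 = 1686, so T_1 = 896.5 N.

T_1 ≈ 897 N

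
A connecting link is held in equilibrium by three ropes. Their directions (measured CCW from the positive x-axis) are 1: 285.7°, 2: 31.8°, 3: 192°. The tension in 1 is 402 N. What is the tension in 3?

T_3 ≈ 1140 N

Resolve: ΣF_x = 402 cos 285.7° + T_2 cos 31.8° + T_3 cos 192° = 0.
        ΣF_y = 402 sin 285.7° + T_2 sin 31.8° + T_3 sin 192° = 0.
The known terms sum to (108.8, -387) N, so 0.8499 T_2 − 0.9781 T_3 = -108.8 and 0.5270 T_2 − 0.2079 T_3 = 387.
Solving simultaneously: T_2 = 1184 N, T_3 = 1140 N.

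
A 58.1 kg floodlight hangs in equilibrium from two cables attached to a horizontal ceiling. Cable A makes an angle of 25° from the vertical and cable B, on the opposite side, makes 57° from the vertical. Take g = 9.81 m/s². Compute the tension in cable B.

T_B ≈ 243 N

Angles from the horizontal: cable A is 90° − 25° = 65°, cable B is 90° − 57° = 33°.
Weight W = 58.1 × 9.81 = 570 N acts straight down.
Horizontal: T_A cos 65° = T_B cos 33°  →  T_A = 1.984 T_B.
Vertical: T_A sin 65° + T_B sin 33° = 570.
Substituting the horizontal relation into the vertical equation gives 2.343 T_B = 570, so T_B = 243.2 N.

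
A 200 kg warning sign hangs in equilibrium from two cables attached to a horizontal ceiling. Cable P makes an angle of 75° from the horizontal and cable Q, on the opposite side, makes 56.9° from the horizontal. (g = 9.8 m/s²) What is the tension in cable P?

Weight W = 200 × 9.8 = 1960 N acts straight down.
Horizontal: T_P cos 75° = T_Q cos 56.9°  →  T_Q = 0.4739 T_P.
Vertical: T_P sin 75° + T_Q sin 56.9° = 1960.
Substituting the horizontal relation into the vertical equation gives 1.363 T_P = 1960, so T_P = 1438 N.

T_P ≈ 1440 N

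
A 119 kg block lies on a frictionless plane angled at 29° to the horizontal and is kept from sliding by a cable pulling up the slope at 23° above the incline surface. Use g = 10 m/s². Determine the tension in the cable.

T ≈ 627 N

Take axes along and perpendicular to the incline. Weight components: W sin 29° = 576.9 N down-slope, W cos 29° = 1041 N into the surface.
Along incline: T cos 23° = W sin 29° → T = 626.7 N.
Perpendicular: N = W cos 29° − T sin 23° = 795.9 N.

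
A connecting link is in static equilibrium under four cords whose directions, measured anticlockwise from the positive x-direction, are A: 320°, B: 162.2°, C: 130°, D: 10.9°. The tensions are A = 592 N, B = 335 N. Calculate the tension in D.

T_D ≈ 86.7 N

Resolve: ΣF_x = 592 cos 320° + 335 cos 162.2° + T_C cos 130° + T_D cos 10.9° = 0.
        ΣF_y = 592 sin 320° + 335 sin 162.2° + T_C sin 130° + T_D sin 10.9° = 0.
The known terms sum to (134.5, -278.1) N, so -0.6428 T_C + 0.9820 T_D = -134.5 and 0.7660 T_C + 0.1891 T_D = 278.1.
Solving simultaneously: T_C = 341.7 N, T_D = 86.65 N.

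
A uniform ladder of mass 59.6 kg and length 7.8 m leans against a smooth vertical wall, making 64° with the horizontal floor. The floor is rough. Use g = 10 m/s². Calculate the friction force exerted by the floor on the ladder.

Torques about the foot: N_wall · 7.8 sin 64° = 59.6×10×3.9 cos 64° → N_wall = 145.34 N.
ΣF_x = 0: f_floor = N_wall = 145.34 N.

f ≈ 145 N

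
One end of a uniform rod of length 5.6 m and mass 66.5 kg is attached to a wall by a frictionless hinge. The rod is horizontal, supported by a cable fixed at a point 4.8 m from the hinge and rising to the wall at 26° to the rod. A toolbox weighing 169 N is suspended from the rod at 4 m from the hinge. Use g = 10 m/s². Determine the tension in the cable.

T ≈ 1210 N

Take torques about the hinge: T sin 26° · 4.8 = 66.5×10×2.8 + 169×4 = 2538 N·m.
So T = 2538 / (0.4384 × 4.8) = 1206.2 N.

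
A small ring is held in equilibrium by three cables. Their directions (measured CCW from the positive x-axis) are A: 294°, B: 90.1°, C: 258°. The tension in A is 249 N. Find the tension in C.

T_C ≈ 481 N

Resolve: ΣF_x = 249 cos 294° + T_B cos 90.1° + T_C cos 258° = 0.
        ΣF_y = 249 sin 294° + T_B sin 90.1° + T_C sin 258° = 0.
The known terms sum to (101.3, -227.5) N, so -0.0017 T_B − 0.2079 T_C = -101.3 and 1.0000 T_B − 0.9781 T_C = 227.5.
Solving simultaneously: T_B = 698.2 N, T_C = 481.3 N.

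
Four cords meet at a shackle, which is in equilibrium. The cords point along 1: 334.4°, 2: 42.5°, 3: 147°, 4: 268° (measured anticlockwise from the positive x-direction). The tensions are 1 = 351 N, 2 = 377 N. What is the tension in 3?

T_3 ≈ 689 N

Resolve: ΣF_x = 351 cos 334.4° + 377 cos 42.5° + T_3 cos 147° + T_4 cos 268° = 0.
        ΣF_y = 351 sin 334.4° + 377 sin 42.5° + T_3 sin 147° + T_4 sin 268° = 0.
The known terms sum to (594.5, 103) N, so -0.8387 T_3 − 0.0349 T_4 = -594.5 and 0.5446 T_3 − 0.9994 T_4 = -103.
Solving simultaneously: T_3 = 688.9 N, T_4 = 478.6 N.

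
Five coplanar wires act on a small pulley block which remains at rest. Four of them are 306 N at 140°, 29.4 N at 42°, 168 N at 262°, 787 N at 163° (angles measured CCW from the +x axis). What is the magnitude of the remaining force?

F ≈ 1030 N

Sum the known components: ΣF_x = -988.6 N, ΣF_y = 280.1 N.
For equilibrium the remaining force must supply (−ΣF_x, −ΣF_y) = (988.6, -280.1) N.
Magnitude = √((988.6)² + (-280.1)²) = 1027 N; direction = atan2(-280.1, 988.6) = 344.2°.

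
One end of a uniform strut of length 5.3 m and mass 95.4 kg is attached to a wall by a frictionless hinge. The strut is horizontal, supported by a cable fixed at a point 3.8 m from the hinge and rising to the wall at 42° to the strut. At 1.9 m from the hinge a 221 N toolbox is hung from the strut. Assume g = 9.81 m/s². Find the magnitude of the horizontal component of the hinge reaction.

H_x ≈ 848 N

Take torques about the hinge: T sin 42° · 3.8 = 95.4×9.81×2.65 + 221×1.9 = 2900 N·m.
So T = 2900 / (0.6691 × 3.8) = 1140.5 N.
ΣF_x = 0: H_x = T cos 42° = 847.56 N.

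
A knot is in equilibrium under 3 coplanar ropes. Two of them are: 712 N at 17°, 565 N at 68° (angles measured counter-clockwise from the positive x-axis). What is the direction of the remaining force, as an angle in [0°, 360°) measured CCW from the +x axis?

Sum the known components: ΣF_x = 892.5 N, ΣF_y = 732 N.
For equilibrium the remaining force must supply (−ΣF_x, −ΣF_y) = (-892.5, -732) N.
Magnitude = √((-892.5)² + (-732)²) = 1154 N; direction = atan2(-732, -892.5) = 219.4°.

θ ≈ 219°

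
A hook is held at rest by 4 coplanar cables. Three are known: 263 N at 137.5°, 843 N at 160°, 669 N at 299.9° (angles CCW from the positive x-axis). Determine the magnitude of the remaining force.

F ≈ 662 N

Sum the known components: ΣF_x = -652.6 N, ΣF_y = -114 N.
For equilibrium the remaining force must supply (−ΣF_x, −ΣF_y) = (652.6, 114) N.
Magnitude = √((652.6)² + (114)²) = 662.5 N; direction = atan2(114, 652.6) = 9.9°.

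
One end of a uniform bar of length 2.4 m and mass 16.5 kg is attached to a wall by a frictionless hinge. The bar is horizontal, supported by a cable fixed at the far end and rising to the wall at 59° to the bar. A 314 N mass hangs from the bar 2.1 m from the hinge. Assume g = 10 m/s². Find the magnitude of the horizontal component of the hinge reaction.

Take torques about the hinge: T sin 59° · 2.4 = 16.5×10×1.2 + 314×2.1 = 857.4 N·m.
So T = 857.4 / (0.8572 × 2.4) = 416.78 N.
ΣF_x = 0: H_x = T cos 59° = 214.66 N.

H_x ≈ 215 N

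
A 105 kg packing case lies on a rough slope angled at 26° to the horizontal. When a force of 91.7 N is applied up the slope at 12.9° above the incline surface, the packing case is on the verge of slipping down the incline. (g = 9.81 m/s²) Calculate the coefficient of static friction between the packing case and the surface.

On the verge of sliding down the incline, friction is at its maximum μN and acts up the slope.
Perpendicular to incline: N = W cos 26° − P sin 12.9° = 925.8 − 20.47 = 905.3 N.
Along incline: P cos 12.9° + μN = W sin 26° → μ = (W sin 26° − P cos 12.9°) / N = 0.4.

μ ≈ 0.400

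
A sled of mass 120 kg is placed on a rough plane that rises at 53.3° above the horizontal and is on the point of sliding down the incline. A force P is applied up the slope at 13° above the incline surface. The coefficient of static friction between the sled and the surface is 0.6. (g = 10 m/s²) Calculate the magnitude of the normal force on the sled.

On the verge of sliding down the incline, friction equals μN and acts up the slope.
Perpendicular: N + P sin 13° = W cos 53.3° = 717.2 N.
Along incline: P cos 13° + μN = W sin 53.3° with W sin 53.3° = 962.1 N.
Solving the pair for P and N: P = 633.6 N, N = 574.6 N (and f = μN = 344.8 N).

N ≈ 575 N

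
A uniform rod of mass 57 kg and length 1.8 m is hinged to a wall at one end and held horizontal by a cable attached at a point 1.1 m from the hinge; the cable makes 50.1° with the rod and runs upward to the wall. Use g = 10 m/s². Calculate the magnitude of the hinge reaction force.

Take torques about the hinge: T sin 50.1° · 1.1 = 57×10×0.9 = 513 N·m.
So T = 513 / (0.7672 × 1.1) = 607.91 N.
ΣF_x = 0: H_x = T cos 50.1° = 389.94 N.
ΣF_y = 0: H_y = (57×10) − T sin 50.1° = 570 − 466.36 = 103.64 N.
|H| = √(H_x² + H_y²) = √((389.94)² + (103.64)²) = 403.48 N.

|H| ≈ 403 N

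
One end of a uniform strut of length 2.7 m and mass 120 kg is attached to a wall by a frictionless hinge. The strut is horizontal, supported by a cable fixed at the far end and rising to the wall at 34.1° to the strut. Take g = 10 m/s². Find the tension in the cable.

Take torques about the hinge: T sin 34.1° · 2.7 = 120×10×1.35 = 1620 N·m.
So T = 1620 / (0.5606 × 2.7) = 1070.2 N.

T ≈ 1070 N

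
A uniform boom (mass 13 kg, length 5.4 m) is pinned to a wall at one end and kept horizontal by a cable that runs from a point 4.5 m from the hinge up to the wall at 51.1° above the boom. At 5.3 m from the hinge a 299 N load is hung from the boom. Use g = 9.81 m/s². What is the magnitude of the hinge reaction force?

Take torques about the hinge: T sin 51.1° · 4.5 = 13×9.81×2.7 + 299×5.3 = 1929 N·m.
So T = 1929 / (0.7782 × 4.5) = 550.82 N.
ΣF_x = 0: H_x = T cos 51.1° = 345.9 N.
ΣF_y = 0: H_y = (13×9.81 + 299) − T sin 51.1° = 426.53 − 428.67 = -2.1436 N.
|H| = √(H_x² + H_y²) = √((345.9)² + (-2.1436)²) = 345.9 N.

|H| ≈ 346 N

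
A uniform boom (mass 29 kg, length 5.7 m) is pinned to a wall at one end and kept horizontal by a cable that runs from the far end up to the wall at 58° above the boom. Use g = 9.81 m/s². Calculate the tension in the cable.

T ≈ 168 N

Take torques about the hinge: T sin 58° · 5.7 = 29×9.81×2.85 = 810.8 N·m.
So T = 810.8 / (0.8480 × 5.7) = 167.73 N.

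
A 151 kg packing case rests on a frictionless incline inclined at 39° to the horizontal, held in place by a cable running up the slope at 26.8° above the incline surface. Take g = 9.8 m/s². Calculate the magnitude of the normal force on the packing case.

Take axes along and perpendicular to the incline. Weight components: W sin 39° = 931.3 N down-slope, W cos 39° = 1150 N into the surface.
Along incline: T cos 26.8° = W sin 39° → T = 1043 N.
Perpendicular: N = W cos 39° − T sin 26.8° = 679.6 N.

N ≈ 680 N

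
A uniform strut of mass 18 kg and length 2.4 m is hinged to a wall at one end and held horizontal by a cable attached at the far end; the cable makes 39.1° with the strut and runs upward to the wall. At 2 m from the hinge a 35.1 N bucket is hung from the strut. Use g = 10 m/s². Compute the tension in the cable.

Take torques about the hinge: T sin 39.1° · 2.4 = 18×10×1.2 + 35.1×2 = 286.2 N·m.
So T = 286.2 / (0.6307 × 2.4) = 189.08 N.

T ≈ 189 N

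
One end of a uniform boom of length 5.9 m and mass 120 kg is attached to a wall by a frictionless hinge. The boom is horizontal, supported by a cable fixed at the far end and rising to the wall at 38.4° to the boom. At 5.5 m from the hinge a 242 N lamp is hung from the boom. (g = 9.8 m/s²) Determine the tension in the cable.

T ≈ 1310 N

Take torques about the hinge: T sin 38.4° · 5.9 = 120×9.8×2.95 + 242×5.5 = 4800.2 N·m.
So T = 4800.2 / (0.6211 × 5.9) = 1309.8 N.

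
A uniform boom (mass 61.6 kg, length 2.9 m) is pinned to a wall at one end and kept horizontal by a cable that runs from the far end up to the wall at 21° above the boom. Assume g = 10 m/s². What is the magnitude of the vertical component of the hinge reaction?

|H_y| ≈ 308 N

Take torques about the hinge: T sin 21° · 2.9 = 61.6×10×1.45 = 893.2 N·m.
So T = 893.2 / (0.3584 × 2.9) = 859.45 N.
ΣF_y = 0: H_y = (61.6×10) − T sin 21° = 616 − 308 = 308 N.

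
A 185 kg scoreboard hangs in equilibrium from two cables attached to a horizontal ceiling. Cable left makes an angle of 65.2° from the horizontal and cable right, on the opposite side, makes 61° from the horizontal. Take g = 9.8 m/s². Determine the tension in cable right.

T_right ≈ 942 N

Weight W = 185 × 9.8 = 1813 N acts straight down.
Horizontal: T_left cos 65.2° = T_right cos 61°  →  T_left = 1.156 T_right.
Vertical: T_left sin 65.2° + T_right sin 61° = 1813.
Substituting the horizontal relation into the vertical equation gives 1.924 T_right = 1813, so T_right = 942.4 N.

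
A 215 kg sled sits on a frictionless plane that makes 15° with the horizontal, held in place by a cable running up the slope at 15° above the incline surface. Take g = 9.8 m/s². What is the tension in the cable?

T ≈ 565 N

Take axes along and perpendicular to the incline. Weight components: W sin 15° = 545.3 N down-slope, W cos 15° = 2035 N into the surface.
Along incline: T cos 15° = W sin 15° → T = 564.6 N.
Perpendicular: N = W cos 15° − T sin 15° = 1889 N.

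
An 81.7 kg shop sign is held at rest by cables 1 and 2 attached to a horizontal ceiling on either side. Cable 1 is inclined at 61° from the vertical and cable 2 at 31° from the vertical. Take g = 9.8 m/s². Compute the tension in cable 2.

Angles from the horizontal: cable 1 is 90° − 61° = 29°, cable 2 is 90° − 31° = 59°.
Weight W = 81.7 × 9.8 = 800.7 N acts straight down.
Horizontal: T_1 cos 29° = T_2 cos 59°  →  T_1 = 0.5889 T_2.
Vertical: T_1 sin 29° + T_2 sin 59° = 800.7.
Substituting the horizontal relation into the vertical equation gives 1.143 T_2 = 800.7, so T_2 = 700.7 N.

T_2 ≈ 701 N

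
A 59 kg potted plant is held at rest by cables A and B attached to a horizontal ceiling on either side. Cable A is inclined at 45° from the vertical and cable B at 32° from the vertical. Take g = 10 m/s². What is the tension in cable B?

Angles from the horizontal: cable A is 90° − 45° = 45°, cable B is 90° − 32° = 58°.
Weight W = 59 × 10 = 590 N acts straight down.
Horizontal: T_A cos 45° = T_B cos 58°  →  T_A = 0.7494 T_B.
Vertical: T_A sin 45° + T_B sin 58° = 590.
Substituting the horizontal relation into the vertical equation gives 1.378 T_B = 590, so T_B = 428.2 N.

T_B ≈ 428 N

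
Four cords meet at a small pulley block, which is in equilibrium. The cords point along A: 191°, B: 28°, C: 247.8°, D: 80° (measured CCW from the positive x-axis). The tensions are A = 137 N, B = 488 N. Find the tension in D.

Resolve: ΣF_x = 137 cos 191° + 488 cos 28° + T_C cos 247.8° + T_D cos 80° = 0.
        ΣF_y = 137 sin 191° + 488 sin 28° + T_C sin 247.8° + T_D sin 80° = 0.
The known terms sum to (296.4, 203) N, so -0.3778 T_C + 0.1736 T_D = -296.4 and -0.9259 T_C + 0.9848 T_D = -203.
Solving simultaneously: T_C = 1214 N, T_D = 935.7 N.

T_D ≈ 936 N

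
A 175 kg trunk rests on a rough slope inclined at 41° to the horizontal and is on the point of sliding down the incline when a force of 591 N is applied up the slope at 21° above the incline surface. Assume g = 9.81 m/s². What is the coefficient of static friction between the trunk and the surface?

On the verge of sliding down the incline, friction is at its maximum μN and acts up the slope.
Perpendicular to incline: N = W cos 41° − P sin 21° = 1296 − 211.8 = 1084 N.
Along incline: P cos 21° + μN = W sin 41° → μ = (W sin 41° − P cos 21°) / N = 0.5301.

μ ≈ 0.530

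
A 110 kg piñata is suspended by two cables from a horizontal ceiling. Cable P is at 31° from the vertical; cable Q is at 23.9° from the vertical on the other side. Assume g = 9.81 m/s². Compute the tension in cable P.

Angles from the horizontal: cable P is 90° − 31° = 59°, cable Q is 90° − 23.9° = 66.1°.
Weight W = 110 × 9.81 = 1079 N acts straight down.
Horizontal: T_P cos 59° = T_Q cos 66.1°  →  T_Q = 1.271 T_P.
Vertical: T_P sin 59° + T_Q sin 66.1° = 1079.
Substituting the horizontal relation into the vertical equation gives 2.019 T_P = 1079, so T_P = 534.4 N.

T_P ≈ 534 N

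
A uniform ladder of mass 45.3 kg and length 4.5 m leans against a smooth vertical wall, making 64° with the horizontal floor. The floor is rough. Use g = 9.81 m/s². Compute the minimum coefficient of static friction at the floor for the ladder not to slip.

μ_min ≈ 0.244

ΣF_y = 0: N_floor = 45.3×9.81 = 444.39 N.
Torques about the foot: N_wall · 4.5 sin 64° = 45.3×9.81×2.25 cos 64° → N_wall = 108.37 N.
ΣF_x = 0: f_floor = N_wall = 108.37 N.
μ_min = f_floor / N_floor = 108.37 / 444.39 = 0.2439.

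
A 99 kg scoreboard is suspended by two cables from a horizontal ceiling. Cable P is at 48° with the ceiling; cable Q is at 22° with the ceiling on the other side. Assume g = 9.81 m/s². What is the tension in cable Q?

Weight W = 99 × 9.81 = 971.2 N acts straight down.
Horizontal: T_P cos 48° = T_Q cos 22°  →  T_P = 1.386 T_Q.
Vertical: T_P sin 48° + T_Q sin 22° = 971.2.
Substituting the horizontal relation into the vertical equation gives 1.404 T_Q = 971.2, so T_Q = 691.6 N.

T_Q ≈ 692 N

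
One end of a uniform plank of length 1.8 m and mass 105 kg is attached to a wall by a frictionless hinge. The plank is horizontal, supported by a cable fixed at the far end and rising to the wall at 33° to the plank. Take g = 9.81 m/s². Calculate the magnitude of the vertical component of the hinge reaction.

Take torques about the hinge: T sin 33° · 1.8 = 105×9.81×0.9 = 927.04 N·m.
So T = 927.04 / (0.5446 × 1.8) = 945.63 N.
ΣF_y = 0: H_y = (105×9.81) − T sin 33° = 1030 − 515.02 = 515.02 N.

|H_y| ≈ 515 N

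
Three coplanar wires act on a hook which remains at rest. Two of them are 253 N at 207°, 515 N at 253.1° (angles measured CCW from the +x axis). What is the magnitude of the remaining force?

F ≈ 714 N

Sum the known components: ΣF_x = -375.1 N, ΣF_y = -607.6 N.
For equilibrium the remaining force must supply (−ΣF_x, −ΣF_y) = (375.1, 607.6) N.
Magnitude = √((375.1)² + (607.6)²) = 714.1 N; direction = atan2(607.6, 375.1) = 58.3°.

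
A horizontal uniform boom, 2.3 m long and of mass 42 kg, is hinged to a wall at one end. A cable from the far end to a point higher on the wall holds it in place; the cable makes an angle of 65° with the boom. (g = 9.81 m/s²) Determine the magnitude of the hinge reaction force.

|H| ≈ 227 N

Take torques about the hinge: T sin 65° · 2.3 = 42×9.81×1.15 = 473.82 N·m.
So T = 473.82 / (0.9063 × 2.3) = 227.31 N.
ΣF_x = 0: H_x = T cos 65° = 96.064 N.
ΣF_y = 0: H_y = (42×9.81) − T sin 65° = 412.02 − 206.01 = 206.01 N.
|H| = √(H_x² + H_y²) = √((96.064)² + (206.01)²) = 227.31 N.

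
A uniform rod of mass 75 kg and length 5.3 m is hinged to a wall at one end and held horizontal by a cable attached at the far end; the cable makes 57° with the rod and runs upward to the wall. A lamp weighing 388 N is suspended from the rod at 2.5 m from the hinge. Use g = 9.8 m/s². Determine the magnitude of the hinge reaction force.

|H| ≈ 675 N

Take torques about the hinge: T sin 57° · 5.3 = 75×9.8×2.65 + 388×2.5 = 2917.8 N·m.
So T = 2917.8 / (0.8387 × 5.3) = 656.42 N.
ΣF_x = 0: H_x = T cos 57° = 357.51 N.
ΣF_y = 0: H_y = (75×9.8 + 388) − T sin 57° = 1123 − 550.52 = 572.48 N.
|H| = √(H_x² + H_y²) = √((357.51)² + (572.48)²) = 674.94 N.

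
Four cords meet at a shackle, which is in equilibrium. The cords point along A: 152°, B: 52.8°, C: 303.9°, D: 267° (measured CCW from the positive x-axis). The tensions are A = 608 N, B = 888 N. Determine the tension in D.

T_D ≈ 922 N

Resolve: ΣF_x = 608 cos 152° + 888 cos 52.8° + T_C cos 303.9° + T_D cos 267° = 0.
        ΣF_y = 608 sin 152° + 888 sin 52.8° + T_C sin 303.9° + T_D sin 267° = 0.
The known terms sum to (0.05188, 992.8) N, so 0.5577 T_C − 0.0523 T_D = -0.05188 and -0.8300 T_C − 0.9986 T_D = -992.8.
Solving simultaneously: T_C = 86.45 N, T_D = 922.3 N.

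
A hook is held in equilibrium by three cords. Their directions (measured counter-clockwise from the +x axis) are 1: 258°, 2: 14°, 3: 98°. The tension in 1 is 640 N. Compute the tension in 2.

T_2 ≈ 220 N

Resolve: ΣF_x = 640 cos 258° + T_2 cos 14° + T_3 cos 98° = 0.
        ΣF_y = 640 sin 258° + T_2 sin 14° + T_3 sin 98° = 0.
The known terms sum to (-133.1, -626) N, so 0.9703 T_2 − 0.1392 T_3 = 133.1 and 0.2419 T_2 + 0.9903 T_3 = 626.
Solving simultaneously: T_2 = 220.1 N, T_3 = 578.4 N.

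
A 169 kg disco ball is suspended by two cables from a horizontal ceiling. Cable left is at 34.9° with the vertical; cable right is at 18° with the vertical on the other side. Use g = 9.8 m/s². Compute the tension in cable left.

T_left ≈ 642 N

Angles from the horizontal: cable left is 90° − 34.9° = 55.1°, cable right is 90° − 18° = 72°.
Weight W = 169 × 9.8 = 1656 N acts straight down.
Horizontal: T_left cos 55.1° = T_right cos 72°  →  T_right = 1.852 T_left.
Vertical: T_left sin 55.1° + T_right sin 72° = 1656.
Substituting the horizontal relation into the vertical equation gives 2.581 T_left = 1656, so T_left = 641.7 N.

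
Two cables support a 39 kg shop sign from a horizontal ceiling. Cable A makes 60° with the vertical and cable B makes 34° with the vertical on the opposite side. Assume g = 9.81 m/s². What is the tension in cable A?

Angles from the horizontal: cable A is 90° − 60° = 30°, cable B is 90° − 34° = 56°.
Weight W = 39 × 9.81 = 382.6 N acts straight down.
Horizontal: T_A cos 30° = T_B cos 56°  →  T_B = 1.549 T_A.
Vertical: T_A sin 30° + T_B sin 56° = 382.6.
Substituting the horizontal relation into the vertical equation gives 1.784 T_A = 382.6, so T_A = 214.5 N.

T_A ≈ 214 N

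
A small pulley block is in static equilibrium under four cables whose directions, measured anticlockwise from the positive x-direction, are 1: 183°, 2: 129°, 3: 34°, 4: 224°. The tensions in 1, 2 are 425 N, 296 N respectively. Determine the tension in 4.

Resolve: ΣF_x = 425 cos 183° + 296 cos 129° + T_3 cos 34° + T_4 cos 224° = 0.
        ΣF_y = 425 sin 183° + 296 sin 129° + T_3 sin 34° + T_4 sin 224° = 0.
The known terms sum to (-610.7, 207.8) N, so 0.8290 T_3 − 0.7193 T_4 = 610.7 and 0.5592 T_3 − 0.6947 T_4 = -207.8.
Solving simultaneously: T_3 = 3304 N, T_4 = 2959 N.

T_4 ≈ 2960 N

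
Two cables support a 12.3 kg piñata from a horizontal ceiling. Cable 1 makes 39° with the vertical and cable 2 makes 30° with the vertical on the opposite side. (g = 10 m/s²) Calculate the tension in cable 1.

Angles from the horizontal: cable 1 is 90° − 39° = 51°, cable 2 is 90° − 30° = 60°.
Weight W = 12.3 × 10 = 123 N acts straight down.
Horizontal: T_1 cos 51° = T_2 cos 60°  →  T_2 = 1.259 T_1.
Vertical: T_1 sin 51° + T_2 sin 60° = 123.
Substituting the horizontal relation into the vertical equation gives 1.867 T_1 = 123, so T_1 = 65.88 N.

T_1 ≈ 65.9 N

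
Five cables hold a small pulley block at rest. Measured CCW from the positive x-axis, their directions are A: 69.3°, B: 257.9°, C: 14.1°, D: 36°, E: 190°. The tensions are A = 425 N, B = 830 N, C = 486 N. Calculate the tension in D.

Resolve: ΣF_x = 425 cos 69.3° + 830 cos 257.9° + 486 cos 14.1° + T_D cos 36° + T_E cos 190° = 0.
        ΣF_y = 425 sin 69.3° + 830 sin 257.9° + 486 sin 14.1° + T_D sin 36° + T_E sin 190° = 0.
The known terms sum to (447.6, -295.6) N, so 0.8090 T_D − 0.9848 T_E = -447.6 and 0.5878 T_D − 0.1736 T_E = 295.6.
Solving simultaneously: T_D = 841.4 N, T_E = 1146 N.

T_D ≈ 841 N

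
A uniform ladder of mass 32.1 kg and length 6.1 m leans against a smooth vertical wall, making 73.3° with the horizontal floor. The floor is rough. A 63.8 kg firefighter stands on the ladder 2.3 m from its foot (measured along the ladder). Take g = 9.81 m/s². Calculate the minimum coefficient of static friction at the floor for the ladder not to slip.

ΣF_y = 0: N_floor = 32.1×9.81 + 63.8×9.81 = 940.78 N.
Torques about the foot: N_wall · 6.1 sin 73.3° = 32.1×9.81×3.05 cos 73.3° + 63.8×9.81×2.3 cos 73.3° → N_wall = 118.04 N.
ΣF_x = 0: f_floor = N_wall = 118.04 N.
μ_min = f_floor / N_floor = 118.04 / 940.78 = 0.1255.

μ_min ≈ 0.125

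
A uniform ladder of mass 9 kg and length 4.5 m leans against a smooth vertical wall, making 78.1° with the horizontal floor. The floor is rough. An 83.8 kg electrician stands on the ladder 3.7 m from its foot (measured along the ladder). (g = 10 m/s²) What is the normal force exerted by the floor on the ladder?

ΣF_y = 0: N_floor = 9×10 + 83.8×10 = 928 N.

N_floor ≈ 928 N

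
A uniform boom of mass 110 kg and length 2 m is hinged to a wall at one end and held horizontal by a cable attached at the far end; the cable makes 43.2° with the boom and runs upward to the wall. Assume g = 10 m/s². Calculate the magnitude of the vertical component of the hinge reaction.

Take torques about the hinge: T sin 43.2° · 2 = 110×10×1 = 1100 N·m.
So T = 1100 / (0.6845 × 2) = 803.45 N.
ΣF_y = 0: H_y = (110×10) − T sin 43.2° = 1100 − 550 = 550 N.

|H_y| ≈ 550 N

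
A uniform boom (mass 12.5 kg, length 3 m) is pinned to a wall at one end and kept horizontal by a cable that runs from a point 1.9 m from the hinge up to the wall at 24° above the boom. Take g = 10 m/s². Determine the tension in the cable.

T ≈ 243 N

Take torques about the hinge: T sin 24° · 1.9 = 12.5×10×1.5 = 187.5 N·m.
So T = 187.5 / (0.4067 × 1.9) = 242.62 N.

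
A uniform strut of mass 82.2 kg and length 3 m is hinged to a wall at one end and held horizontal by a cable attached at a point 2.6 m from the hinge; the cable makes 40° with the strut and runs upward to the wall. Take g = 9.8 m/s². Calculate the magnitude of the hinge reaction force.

|H| ≈ 650 N

Take torques about the hinge: T sin 40° · 2.6 = 82.2×9.8×1.5 = 1208.3 N·m.
So T = 1208.3 / (0.6428 × 2.6) = 723.02 N.
ΣF_x = 0: H_x = T cos 40° = 553.86 N.
ΣF_y = 0: H_y = (82.2×9.8) − T sin 40° = 805.56 − 464.75 = 340.81 N.
|H| = √(H_x² + H_y²) = √((553.86)² + (340.81)²) = 650.32 N.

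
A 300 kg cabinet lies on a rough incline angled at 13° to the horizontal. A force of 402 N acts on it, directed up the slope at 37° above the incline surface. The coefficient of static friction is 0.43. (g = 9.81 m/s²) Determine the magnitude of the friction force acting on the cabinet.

Axes along / perpendicular to the incline. W sin 13° = 662 N down-slope; W cos 13° = 2868 N into the surface.
Perpendicular: N = W cos 13° − P sin 37° = 2868 − 241.9 = 2626 N.
Along incline: P cos 37° + f = W sin 13° (friction acts up-slope) → f = 662 − 321.1 = 341 N.
|f| = 341 N ≤ μN = 1129 N, so the cabinet is indeed static.

f ≈ 341 N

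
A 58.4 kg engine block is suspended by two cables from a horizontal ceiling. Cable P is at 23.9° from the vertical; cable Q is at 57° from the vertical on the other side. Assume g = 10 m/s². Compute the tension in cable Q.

T_Q ≈ 240 N

Angles from the horizontal: cable P is 90° − 23.9° = 66.1°, cable Q is 90° − 57° = 33°.
Weight W = 58.4 × 10 = 584 N acts straight down.
Horizontal: T_P cos 66.1° = T_Q cos 33°  →  T_P = 2.07 T_Q.
Vertical: T_P sin 66.1° + T_Q sin 33° = 584.
Substituting the horizontal relation into the vertical equation gives 2.437 T_Q = 584, so T_Q = 239.6 N.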